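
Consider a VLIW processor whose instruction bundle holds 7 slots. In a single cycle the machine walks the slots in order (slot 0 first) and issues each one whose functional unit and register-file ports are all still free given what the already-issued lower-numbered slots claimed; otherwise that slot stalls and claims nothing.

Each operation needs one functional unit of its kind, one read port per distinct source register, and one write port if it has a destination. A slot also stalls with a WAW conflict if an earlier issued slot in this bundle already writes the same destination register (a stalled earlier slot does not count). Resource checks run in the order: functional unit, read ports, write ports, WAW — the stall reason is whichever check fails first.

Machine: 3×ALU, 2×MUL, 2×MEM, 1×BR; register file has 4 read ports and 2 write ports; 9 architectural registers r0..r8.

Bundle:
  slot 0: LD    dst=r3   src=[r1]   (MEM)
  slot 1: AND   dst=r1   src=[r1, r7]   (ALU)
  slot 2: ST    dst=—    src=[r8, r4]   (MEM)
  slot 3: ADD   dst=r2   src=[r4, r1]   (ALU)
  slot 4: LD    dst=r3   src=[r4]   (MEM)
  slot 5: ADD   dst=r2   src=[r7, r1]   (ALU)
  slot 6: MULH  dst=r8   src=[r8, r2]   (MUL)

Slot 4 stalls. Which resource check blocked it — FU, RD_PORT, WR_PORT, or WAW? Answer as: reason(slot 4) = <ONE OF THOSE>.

[0] MEM needs rd=1 wr=1: ok; after: ALU=3 MUL=2 MEM=1 BR=1, R=3, W=1
[1] ALU needs rd=2 wr=1: ok; after: ALU=2 MUL=2 MEM=1 BR=1, R=1, W=0
[2] MEM needs rd=2 wr=0: RD_PORT; after: ALU=2 MUL=2 MEM=1 BR=1, R=1, W=0
[3] ALU needs rd=2 wr=1: RD_PORT; after: ALU=2 MUL=2 MEM=1 BR=1, R=1, W=0
[4] MEM needs rd=1 wr=1: WR_PORT; after: ALU=2 MUL=2 MEM=1 BR=1, R=1, W=0
[5] ALU needs rd=2 wr=1: RD_PORT; after: ALU=2 MUL=2 MEM=1 BR=1, R=1, W=0
[6] MUL needs rd=2 wr=1: RD_PORT; after: ALU=2 MUL=2 MEM=1 BR=1, R=1, W=0

reason(slot 4) = WR_PORT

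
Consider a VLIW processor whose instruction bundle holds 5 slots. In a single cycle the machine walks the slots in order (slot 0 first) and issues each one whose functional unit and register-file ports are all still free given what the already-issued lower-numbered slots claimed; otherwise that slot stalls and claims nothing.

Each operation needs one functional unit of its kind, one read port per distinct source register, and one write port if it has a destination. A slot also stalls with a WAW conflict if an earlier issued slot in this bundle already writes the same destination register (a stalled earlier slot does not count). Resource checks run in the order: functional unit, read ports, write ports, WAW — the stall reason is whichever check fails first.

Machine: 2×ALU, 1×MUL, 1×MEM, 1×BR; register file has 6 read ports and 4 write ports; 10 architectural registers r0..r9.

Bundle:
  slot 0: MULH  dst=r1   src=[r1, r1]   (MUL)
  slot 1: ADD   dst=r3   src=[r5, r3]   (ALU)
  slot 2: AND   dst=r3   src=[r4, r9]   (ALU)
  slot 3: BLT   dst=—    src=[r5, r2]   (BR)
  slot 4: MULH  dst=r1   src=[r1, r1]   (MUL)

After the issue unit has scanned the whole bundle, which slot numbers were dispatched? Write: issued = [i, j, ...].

(0) want 1×MUL +1rd +1wr — yes → AL2|MU0|ME1|BR1|rd5|wr3
(1) want 1×ALU +2rd +1wr — yes → AL1|MU0|ME1|BR1|rd3|wr2
(2) want 1×ALU +2rd +1wr — WAW → AL1|MU0|ME1|BR1|rd3|wr2
(3) want 1×BR +2rd +0wr — yes → AL1|MU0|ME1|BR0|rd1|wr2
(4) want 1×MUL +1rd +1wr — FU → AL1|MU0|ME1|BR0|rd1|wr2

issued = [0, 1, 3]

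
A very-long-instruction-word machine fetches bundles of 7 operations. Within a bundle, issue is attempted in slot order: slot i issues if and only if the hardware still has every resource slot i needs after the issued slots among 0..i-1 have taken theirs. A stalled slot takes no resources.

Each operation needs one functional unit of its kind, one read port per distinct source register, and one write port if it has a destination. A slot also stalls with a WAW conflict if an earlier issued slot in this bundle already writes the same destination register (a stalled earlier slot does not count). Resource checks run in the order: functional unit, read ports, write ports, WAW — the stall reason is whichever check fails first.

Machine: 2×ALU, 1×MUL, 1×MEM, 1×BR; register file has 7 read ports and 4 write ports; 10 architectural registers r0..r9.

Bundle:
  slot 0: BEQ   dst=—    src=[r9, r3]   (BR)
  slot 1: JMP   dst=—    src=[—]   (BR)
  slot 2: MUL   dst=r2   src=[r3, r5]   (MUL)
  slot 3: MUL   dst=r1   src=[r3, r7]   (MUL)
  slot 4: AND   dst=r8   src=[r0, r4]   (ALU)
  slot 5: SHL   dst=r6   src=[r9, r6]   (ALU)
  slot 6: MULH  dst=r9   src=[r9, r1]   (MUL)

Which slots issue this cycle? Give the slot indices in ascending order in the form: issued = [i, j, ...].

issued = [0, 2, 4]

slot 0 (BR): ISSUE — free A2,Mu1,Ld1,B0 rp5 wp4
slot 1 (BR): stall FU — free A2,Mu1,Ld1,B0 rp5 wp4
slot 2 (MUL): ISSUE — free A2,Mu0,Ld1,B0 rp3 wp3
slot 3 (MUL): stall FU — free A2,Mu0,Ld1,B0 rp3 wp3
slot 4 (ALU): ISSUE — free A1,Mu0,Ld1,B0 rp1 wp2
slot 5 (ALU): stall RD_PORT — free A1,Mu0,Ld1,B0 rp1 wp2
slot 6 (MUL): stall FU — free A1,Mu0,Ld1,B0 rp1 wp2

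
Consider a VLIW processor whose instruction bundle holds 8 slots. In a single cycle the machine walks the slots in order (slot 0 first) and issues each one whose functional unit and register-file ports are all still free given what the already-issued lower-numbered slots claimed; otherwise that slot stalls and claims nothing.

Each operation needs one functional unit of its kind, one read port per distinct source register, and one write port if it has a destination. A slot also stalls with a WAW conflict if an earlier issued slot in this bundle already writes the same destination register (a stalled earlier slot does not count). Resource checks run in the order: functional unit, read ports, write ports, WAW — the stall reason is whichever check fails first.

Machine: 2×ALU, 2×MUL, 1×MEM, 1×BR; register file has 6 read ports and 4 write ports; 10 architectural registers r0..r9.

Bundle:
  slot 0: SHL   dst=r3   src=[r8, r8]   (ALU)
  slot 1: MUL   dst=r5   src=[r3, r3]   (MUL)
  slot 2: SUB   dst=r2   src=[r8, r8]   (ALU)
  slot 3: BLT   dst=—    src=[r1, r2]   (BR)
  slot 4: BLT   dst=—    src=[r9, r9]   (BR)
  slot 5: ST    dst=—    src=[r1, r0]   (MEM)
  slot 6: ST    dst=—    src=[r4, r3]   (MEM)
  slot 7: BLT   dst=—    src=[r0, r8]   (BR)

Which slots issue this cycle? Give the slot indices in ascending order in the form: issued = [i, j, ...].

slot 0 (ALU): ISSUE — free A1,Mu2,Ld1,B1 rp5 wp3
slot 1 (MUL): ISSUE — free A1,Mu1,Ld1,B1 rp4 wp2
slot 2 (ALU): ISSUE — free A0,Mu1,Ld1,B1 rp3 wp1
slot 3 (BR): ISSUE — free A0,Mu1,Ld1,B0 rp1 wp1
slot 4 (BR): stall FU — free A0,Mu1,Ld1,B0 rp1 wp1
slot 5 (MEM): stall RD_PORT — free A0,Mu1,Ld1,B0 rp1 wp1
slot 6 (MEM): stall RD_PORT — free A0,Mu1,Ld1,B0 rp1 wp1
slot 7 (BR): stall FU — free A0,Mu1,Ld1,B0 rp1 wp1

issued = [0, 1, 2, 3]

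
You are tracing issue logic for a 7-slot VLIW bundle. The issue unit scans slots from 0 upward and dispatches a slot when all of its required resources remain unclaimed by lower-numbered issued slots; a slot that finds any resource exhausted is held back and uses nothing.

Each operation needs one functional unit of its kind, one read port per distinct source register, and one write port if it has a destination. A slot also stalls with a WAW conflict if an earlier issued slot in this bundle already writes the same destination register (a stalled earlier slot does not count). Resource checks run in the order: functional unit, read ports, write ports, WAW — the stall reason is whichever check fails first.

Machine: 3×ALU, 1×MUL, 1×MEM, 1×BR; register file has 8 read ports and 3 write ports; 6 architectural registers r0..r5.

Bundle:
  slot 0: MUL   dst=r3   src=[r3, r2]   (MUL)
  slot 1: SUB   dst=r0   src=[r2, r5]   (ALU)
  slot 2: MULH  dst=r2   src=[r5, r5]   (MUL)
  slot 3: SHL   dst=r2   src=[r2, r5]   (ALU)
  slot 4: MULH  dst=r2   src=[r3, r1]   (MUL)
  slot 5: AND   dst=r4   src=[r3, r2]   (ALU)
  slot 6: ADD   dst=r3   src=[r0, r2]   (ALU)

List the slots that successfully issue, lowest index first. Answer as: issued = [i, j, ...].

issued = [0, 1, 3]

  0. MUL→r3 ⇒ go  {3A/0Mu/1Ld/1B | 6r 2w}
  1. ALU→r0 ⇒ go  {2A/0Mu/1Ld/1B | 4r 1w}
  2. MUL→r2 ⇒ no(FU)  {2A/0Mu/1Ld/1B | 4r 1w}
  3. ALU→r2 ⇒ go  {1A/0Mu/1Ld/1B | 2r 0w}
  4. MUL→r2 ⇒ no(FU)  {1A/0Mu/1Ld/1B | 2r 0w}
  5. ALU→r4 ⇒ no(WR_PORT)  {1A/0Mu/1Ld/1B | 2r 0w}
  6. ALU→r3 ⇒ no(WR_PORT)  {1A/0Mu/1Ld/1B | 2r 0w}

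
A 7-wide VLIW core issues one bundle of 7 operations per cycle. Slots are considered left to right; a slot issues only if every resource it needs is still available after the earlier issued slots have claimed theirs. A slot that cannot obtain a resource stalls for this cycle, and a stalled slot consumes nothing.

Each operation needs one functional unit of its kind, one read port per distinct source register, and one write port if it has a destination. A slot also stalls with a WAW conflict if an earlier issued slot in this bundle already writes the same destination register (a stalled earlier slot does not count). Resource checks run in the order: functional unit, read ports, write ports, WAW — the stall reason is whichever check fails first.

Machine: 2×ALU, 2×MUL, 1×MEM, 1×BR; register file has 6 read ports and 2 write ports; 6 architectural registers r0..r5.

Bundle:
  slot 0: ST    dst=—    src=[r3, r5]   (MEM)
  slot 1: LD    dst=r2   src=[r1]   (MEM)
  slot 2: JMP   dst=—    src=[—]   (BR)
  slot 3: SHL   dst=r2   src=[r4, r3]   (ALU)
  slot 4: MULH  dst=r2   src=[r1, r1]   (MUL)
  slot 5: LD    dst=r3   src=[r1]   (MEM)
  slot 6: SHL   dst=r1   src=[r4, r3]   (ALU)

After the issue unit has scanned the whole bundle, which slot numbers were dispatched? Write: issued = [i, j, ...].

[0] MEM needs rd=2 wr=0: ok; after: ALU=2 MUL=2 MEM=0 BR=1, R=4, W=2
[1] MEM needs rd=1 wr=1: FU; after: ALU=2 MUL=2 MEM=0 BR=1, R=4, W=2
[2] BR needs rd=0 wr=0: ok; after: ALU=2 MUL=2 MEM=0 BR=0, R=4, W=2
[3] ALU needs rd=2 wr=1: ok; after: ALU=1 MUL=2 MEM=0 BR=0, R=2, W=1
[4] MUL needs rd=1 wr=1: WAW; after: ALU=1 MUL=2 MEM=0 BR=0, R=2, W=1
[5] MEM needs rd=1 wr=1: FU; after: ALU=1 MUL=2 MEM=0 BR=0, R=2, W=1
[6] ALU needs rd=2 wr=1: ok; after: ALU=0 MUL=2 MEM=0 BR=0, R=0, W=0

issued = [0, 2, 3, 6]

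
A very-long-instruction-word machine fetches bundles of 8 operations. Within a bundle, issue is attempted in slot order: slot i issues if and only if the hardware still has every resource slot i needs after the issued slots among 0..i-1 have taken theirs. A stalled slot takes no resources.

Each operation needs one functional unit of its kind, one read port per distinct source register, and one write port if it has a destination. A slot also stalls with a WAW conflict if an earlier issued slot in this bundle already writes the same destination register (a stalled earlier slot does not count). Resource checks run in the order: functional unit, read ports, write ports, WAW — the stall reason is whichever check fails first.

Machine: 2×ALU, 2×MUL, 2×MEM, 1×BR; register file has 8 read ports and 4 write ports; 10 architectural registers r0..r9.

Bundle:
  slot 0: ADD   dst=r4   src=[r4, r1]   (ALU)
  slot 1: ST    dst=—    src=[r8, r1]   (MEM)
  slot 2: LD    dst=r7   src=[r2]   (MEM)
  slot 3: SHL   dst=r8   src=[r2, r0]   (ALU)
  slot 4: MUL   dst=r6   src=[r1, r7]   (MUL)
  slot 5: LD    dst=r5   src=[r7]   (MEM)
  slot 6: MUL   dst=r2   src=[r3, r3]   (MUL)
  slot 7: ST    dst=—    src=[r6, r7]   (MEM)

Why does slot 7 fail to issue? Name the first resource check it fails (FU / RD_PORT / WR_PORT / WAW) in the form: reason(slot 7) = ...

  0. ALU→r4 ⇒ go  {1A/2Mu/2Ld/1B | 6r 3w}
  1. MEM ⇒ go  {1A/2Mu/1Ld/1B | 4r 3w}
  2. MEM→r7 ⇒ go  {1A/2Mu/0Ld/1B | 3r 2w}
  3. ALU→r8 ⇒ go  {0A/2Mu/0Ld/1B | 1r 1w}
  4. MUL→r6 ⇒ no(RD_PORT)  {0A/2Mu/0Ld/1B | 1r 1w}
  5. MEM→r5 ⇒ no(FU)  {0A/2Mu/0Ld/1B | 1r 1w}
  6. MUL→r2 ⇒ go  {0A/1Mu/0Ld/1B | 0r 0w}
  7. MEM ⇒ no(FU)  {0A/1Mu/0Ld/1B | 0r 0w}

reason(slot 7) = FU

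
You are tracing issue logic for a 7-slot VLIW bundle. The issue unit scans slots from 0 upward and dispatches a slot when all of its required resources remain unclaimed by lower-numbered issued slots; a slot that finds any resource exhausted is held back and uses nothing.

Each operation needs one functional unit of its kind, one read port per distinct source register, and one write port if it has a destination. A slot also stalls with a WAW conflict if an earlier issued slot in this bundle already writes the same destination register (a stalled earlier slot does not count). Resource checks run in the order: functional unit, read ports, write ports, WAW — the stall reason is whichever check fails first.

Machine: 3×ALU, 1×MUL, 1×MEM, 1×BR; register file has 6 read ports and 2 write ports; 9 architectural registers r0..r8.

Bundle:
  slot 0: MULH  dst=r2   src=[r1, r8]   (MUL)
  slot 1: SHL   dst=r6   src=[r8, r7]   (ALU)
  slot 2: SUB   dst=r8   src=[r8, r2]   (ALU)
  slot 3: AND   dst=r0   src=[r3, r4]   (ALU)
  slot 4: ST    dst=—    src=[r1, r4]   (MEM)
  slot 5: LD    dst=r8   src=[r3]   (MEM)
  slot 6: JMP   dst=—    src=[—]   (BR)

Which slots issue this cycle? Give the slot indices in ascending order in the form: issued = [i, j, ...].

issued = [0, 1, 4, 6]

  0. MUL→r2 ⇒ go  {3A/0Mu/1Ld/1B | 4r 1w}
  1. ALU→r6 ⇒ go  {2A/0Mu/1Ld/1B | 2r 0w}
  2. ALU→r8 ⇒ no(WR_PORT)  {2A/0Mu/1Ld/1B | 2r 0w}
  3. ALU→r0 ⇒ no(WR_PORT)  {2A/0Mu/1Ld/1B | 2r 0w}
  4. MEM ⇒ go  {2A/0Mu/0Ld/1B | 0r 0w}
  5. MEM→r8 ⇒ no(FU)  {2A/0Mu/0Ld/1B | 0r 0w}
  6. BR ⇒ go  {2A/0Mu/0Ld/0B | 0r 0w}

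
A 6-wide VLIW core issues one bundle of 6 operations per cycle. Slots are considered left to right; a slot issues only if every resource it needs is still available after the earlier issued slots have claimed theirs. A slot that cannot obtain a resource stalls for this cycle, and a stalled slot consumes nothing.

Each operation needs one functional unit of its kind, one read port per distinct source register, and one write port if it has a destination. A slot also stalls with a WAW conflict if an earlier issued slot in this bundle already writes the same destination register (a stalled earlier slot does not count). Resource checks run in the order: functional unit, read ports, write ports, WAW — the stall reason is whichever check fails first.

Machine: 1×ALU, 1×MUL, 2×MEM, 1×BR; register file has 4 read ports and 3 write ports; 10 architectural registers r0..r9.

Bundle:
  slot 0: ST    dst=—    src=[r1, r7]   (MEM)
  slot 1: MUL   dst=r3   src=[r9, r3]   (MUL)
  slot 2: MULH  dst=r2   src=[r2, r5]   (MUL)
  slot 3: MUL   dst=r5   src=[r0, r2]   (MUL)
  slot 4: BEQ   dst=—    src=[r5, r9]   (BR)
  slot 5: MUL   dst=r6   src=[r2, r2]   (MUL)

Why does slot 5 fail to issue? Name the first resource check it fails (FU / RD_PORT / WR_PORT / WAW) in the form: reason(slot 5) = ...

  0. MEM ⇒ go  {1A/1Mu/1Ld/1B | 2r 3w}
  1. MUL→r3 ⇒ go  {1A/0Mu/1Ld/1B | 0r 2w}
  2. MUL→r2 ⇒ no(FU)  {1A/0Mu/1Ld/1B | 0r 2w}
  3. MUL→r5 ⇒ no(FU)  {1A/0Mu/1Ld/1B | 0r 2w}
  4. BR ⇒ no(RD_PORT)  {1A/0Mu/1Ld/1B | 0r 2w}
  5. MUL→r6 ⇒ no(FU)  {1A/0Mu/1Ld/1B | 0r 2w}

reason(slot 5) = FU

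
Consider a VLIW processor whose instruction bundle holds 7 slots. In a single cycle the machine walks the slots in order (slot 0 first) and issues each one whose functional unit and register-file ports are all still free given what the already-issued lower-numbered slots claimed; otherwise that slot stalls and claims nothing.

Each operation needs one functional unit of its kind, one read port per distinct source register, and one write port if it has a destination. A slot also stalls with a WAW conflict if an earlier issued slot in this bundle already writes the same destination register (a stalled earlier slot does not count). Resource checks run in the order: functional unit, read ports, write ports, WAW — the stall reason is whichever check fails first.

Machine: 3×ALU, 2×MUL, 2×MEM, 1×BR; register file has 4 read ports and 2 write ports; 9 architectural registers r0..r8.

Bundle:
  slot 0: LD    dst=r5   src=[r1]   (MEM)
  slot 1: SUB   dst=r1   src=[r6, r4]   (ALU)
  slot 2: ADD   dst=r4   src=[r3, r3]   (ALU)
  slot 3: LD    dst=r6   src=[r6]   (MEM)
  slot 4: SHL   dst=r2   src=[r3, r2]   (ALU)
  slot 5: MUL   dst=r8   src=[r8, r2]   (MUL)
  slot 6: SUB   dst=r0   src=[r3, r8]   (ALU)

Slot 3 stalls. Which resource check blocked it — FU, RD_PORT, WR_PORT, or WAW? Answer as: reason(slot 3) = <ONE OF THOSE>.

reason(slot 3) = WR_PORT

  0. MEM→r5 ⇒ go  {3A/2Mu/1Ld/1B | 3r 1w}
  1. ALU→r1 ⇒ go  {2A/2Mu/1Ld/1B | 1r 0w}
  2. ALU→r4 ⇒ no(WR_PORT)  {2A/2Mu/1Ld/1B | 1r 0w}
  3. MEM→r6 ⇒ no(WR_PORT)  {2A/2Mu/1Ld/1B | 1r 0w}
  4. ALU→r2 ⇒ no(RD_PORT)  {2A/2Mu/1Ld/1B | 1r 0w}
  5. MUL→r8 ⇒ no(RD_PORT)  {2A/2Mu/1Ld/1B | 1r 0w}
  6. ALU→r0 ⇒ no(RD_PORT)  {2A/2Mu/1Ld/1B | 1r 0w}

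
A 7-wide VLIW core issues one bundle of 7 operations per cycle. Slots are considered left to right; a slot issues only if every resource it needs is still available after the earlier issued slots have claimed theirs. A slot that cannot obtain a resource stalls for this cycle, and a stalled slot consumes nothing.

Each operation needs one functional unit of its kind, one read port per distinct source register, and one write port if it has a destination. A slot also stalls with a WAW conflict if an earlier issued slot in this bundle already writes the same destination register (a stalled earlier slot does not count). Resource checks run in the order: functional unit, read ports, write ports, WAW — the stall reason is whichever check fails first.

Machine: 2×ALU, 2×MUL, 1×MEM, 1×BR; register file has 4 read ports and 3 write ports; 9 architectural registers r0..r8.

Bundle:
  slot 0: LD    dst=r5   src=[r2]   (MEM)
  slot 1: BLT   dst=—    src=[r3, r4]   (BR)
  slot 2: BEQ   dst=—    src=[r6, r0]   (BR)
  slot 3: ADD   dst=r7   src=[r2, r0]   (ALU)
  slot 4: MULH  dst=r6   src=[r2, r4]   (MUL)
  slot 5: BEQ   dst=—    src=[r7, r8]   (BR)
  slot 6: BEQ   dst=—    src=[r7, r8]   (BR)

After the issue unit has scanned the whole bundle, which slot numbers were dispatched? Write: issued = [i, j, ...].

[0] MEM needs rd=1 wr=1: ok; after: ALU=2 MUL=2 MEM=0 BR=1, R=3, W=2
[1] BR needs rd=2 wr=0: ok; after: ALU=2 MUL=2 MEM=0 BR=0, R=1, W=2
[2] BR needs rd=2 wr=0: FU; after: ALU=2 MUL=2 MEM=0 BR=0, R=1, W=2
[3] ALU needs rd=2 wr=1: RD_PORT; after: ALU=2 MUL=2 MEM=0 BR=0, R=1, W=2
[4] MUL needs rd=2 wr=1: RD_PORT; after: ALU=2 MUL=2 MEM=0 BR=0, R=1, W=2
[5] BR needs rd=2 wr=0: FU; after: ALU=2 MUL=2 MEM=0 BR=0, R=1, W=2
[6] BR needs rd=2 wr=0: FU; after: ALU=2 MUL=2 MEM=0 BR=0, R=1, W=2

issued = [0, 1]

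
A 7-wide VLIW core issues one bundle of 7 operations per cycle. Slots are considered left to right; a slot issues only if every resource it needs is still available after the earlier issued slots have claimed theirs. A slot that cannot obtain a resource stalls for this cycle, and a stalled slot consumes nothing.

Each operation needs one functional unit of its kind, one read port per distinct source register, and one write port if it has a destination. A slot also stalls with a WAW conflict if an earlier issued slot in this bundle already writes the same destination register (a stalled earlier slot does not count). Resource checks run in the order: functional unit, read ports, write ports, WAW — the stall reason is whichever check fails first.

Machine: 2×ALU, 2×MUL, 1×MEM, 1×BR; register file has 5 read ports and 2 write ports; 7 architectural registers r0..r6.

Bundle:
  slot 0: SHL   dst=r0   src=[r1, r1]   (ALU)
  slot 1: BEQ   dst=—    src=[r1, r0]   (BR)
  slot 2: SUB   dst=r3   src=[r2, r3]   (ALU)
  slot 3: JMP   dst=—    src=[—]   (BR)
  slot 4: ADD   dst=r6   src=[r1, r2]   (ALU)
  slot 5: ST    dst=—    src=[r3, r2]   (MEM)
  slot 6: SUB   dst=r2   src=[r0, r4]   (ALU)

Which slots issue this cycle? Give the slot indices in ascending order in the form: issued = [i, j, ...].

issued = [0, 1, 2]

#0 ALU src=r1,r1 dispatched  <A:1 Mu:2 Ld:1 B:1 rd:4 wr:1>
#1 BR src=r1,r0 dispatched  <A:1 Mu:2 Ld:1 B:0 rd:2 wr:1>
#2 ALU src=r2,r3 dispatched  <A:0 Mu:2 Ld:1 B:0 rd:0 wr:0>
#3 BR src=- held:FU  <A:0 Mu:2 Ld:1 B:0 rd:0 wr:0>
#4 ALU src=r1,r2 held:FU  <A:0 Mu:2 Ld:1 B:0 rd:0 wr:0>
#5 MEM src=r3,r2 held:RD_PORT  <A:0 Mu:2 Ld:1 B:0 rd:0 wr:0>
#6 ALU src=r0,r4 held:FU  <A:0 Mu:2 Ld:1 B:0 rd:0 wr:0>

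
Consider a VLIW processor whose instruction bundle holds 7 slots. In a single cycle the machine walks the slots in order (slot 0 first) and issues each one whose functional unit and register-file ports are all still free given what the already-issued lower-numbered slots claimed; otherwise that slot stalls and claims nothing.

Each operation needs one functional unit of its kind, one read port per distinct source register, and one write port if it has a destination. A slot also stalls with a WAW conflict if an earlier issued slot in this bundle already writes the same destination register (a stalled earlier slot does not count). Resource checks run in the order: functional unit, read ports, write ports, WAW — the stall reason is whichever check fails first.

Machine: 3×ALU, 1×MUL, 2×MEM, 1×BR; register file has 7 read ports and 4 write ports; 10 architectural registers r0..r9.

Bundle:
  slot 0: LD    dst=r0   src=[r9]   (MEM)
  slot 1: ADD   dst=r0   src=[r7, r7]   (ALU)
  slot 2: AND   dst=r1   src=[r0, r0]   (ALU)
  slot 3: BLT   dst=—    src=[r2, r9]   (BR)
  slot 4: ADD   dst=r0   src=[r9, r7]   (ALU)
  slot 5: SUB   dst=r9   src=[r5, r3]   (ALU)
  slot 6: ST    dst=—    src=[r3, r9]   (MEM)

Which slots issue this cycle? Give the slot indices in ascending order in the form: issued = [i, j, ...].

issued = [0, 2, 3, 5]

(0) want 1×MEM +1rd +1wr — yes → AL3|MU1|ME1|BR1|rd6|wr3
(1) want 1×ALU +1rd +1wr — WAW → AL3|MU1|ME1|BR1|rd6|wr3
(2) want 1×ALU +1rd +1wr — yes → AL2|MU1|ME1|BR1|rd5|wr2
(3) want 1×BR +2rd +0wr — yes → AL2|MU1|ME1|BR0|rd3|wr2
(4) want 1×ALU +2rd +1wr — WAW → AL2|MU1|ME1|BR0|rd3|wr2
(5) want 1×ALU +2rd +1wr — yes → AL1|MU1|ME1|BR0|rd1|wr1
(6) want 1×MEM +2rd +0wr — RD_PORT → AL1|MU1|ME1|BR0|rd1|wr1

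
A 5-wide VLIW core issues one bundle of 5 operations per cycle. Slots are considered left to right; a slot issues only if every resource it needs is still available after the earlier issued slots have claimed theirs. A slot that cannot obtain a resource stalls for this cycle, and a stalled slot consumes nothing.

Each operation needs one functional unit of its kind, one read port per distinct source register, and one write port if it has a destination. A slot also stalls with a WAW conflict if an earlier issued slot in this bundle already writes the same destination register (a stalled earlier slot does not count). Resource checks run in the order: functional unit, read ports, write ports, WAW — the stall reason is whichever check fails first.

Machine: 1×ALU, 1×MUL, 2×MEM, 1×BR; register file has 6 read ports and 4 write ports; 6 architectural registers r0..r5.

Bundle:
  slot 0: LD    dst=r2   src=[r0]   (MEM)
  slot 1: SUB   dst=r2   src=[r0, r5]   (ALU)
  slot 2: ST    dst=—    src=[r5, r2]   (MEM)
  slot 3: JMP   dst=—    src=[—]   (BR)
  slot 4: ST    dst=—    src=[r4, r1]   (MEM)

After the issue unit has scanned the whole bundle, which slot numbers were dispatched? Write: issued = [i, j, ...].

#0 MEM src=r0 dispatched  <A:1 Mu:1 Ld:1 B:1 rd:5 wr:3>
#1 ALU src=r0,r5 held:WAW  <A:1 Mu:1 Ld:1 B:1 rd:5 wr:3>
#2 MEM src=r5,r2 dispatched  <A:1 Mu:1 Ld:0 B:1 rd:3 wr:3>
#3 BR src=- dispatched  <A:1 Mu:1 Ld:0 B:0 rd:3 wr:3>
#4 MEM src=r4,r1 held:FU  <A:1 Mu:1 Ld:0 B:0 rd:3 wr:3>

issued = [0, 2, 3]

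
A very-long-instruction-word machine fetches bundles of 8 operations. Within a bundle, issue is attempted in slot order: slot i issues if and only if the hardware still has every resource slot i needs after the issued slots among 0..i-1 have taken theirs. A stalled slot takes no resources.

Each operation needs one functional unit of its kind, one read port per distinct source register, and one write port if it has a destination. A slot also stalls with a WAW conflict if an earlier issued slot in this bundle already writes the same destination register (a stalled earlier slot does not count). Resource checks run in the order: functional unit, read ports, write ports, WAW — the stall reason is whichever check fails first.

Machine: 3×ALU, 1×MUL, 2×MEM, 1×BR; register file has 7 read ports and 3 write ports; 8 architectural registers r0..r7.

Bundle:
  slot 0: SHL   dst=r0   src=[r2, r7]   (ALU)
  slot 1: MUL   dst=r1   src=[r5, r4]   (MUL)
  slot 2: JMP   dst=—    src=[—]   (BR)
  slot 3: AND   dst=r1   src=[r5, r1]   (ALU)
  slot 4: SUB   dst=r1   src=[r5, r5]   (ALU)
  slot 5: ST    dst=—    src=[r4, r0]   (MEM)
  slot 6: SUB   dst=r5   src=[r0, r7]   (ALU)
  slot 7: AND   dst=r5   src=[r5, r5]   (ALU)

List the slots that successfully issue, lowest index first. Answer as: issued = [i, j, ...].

(0) want 1×ALU +2rd +1wr — yes → AL2|MU1|ME2|BR1|rd5|wr2
(1) want 1×MUL +2rd +1wr — yes → AL2|MU0|ME2|BR1|rd3|wr1
(2) want 1×BR +0rd +0wr — yes → AL2|MU0|ME2|BR0|rd3|wr1
(3) want 1×ALU +2rd +1wr — WAW → AL2|MU0|ME2|BR0|rd3|wr1
(4) want 1×ALU +1rd +1wr — WAW → AL2|MU0|ME2|BR0|rd3|wr1
(5) want 1×MEM +2rd +0wr — yes → AL2|MU0|ME1|BR0|rd1|wr1
(6) want 1×ALU +2rd +1wr — RD_PORT → AL2|MU0|ME1|BR0|rd1|wr1
(7) want 1×ALU +1rd +1wr — yes → AL1|MU0|ME1|BR0|rd0|wr0

issued = [0, 1, 2, 5, 7]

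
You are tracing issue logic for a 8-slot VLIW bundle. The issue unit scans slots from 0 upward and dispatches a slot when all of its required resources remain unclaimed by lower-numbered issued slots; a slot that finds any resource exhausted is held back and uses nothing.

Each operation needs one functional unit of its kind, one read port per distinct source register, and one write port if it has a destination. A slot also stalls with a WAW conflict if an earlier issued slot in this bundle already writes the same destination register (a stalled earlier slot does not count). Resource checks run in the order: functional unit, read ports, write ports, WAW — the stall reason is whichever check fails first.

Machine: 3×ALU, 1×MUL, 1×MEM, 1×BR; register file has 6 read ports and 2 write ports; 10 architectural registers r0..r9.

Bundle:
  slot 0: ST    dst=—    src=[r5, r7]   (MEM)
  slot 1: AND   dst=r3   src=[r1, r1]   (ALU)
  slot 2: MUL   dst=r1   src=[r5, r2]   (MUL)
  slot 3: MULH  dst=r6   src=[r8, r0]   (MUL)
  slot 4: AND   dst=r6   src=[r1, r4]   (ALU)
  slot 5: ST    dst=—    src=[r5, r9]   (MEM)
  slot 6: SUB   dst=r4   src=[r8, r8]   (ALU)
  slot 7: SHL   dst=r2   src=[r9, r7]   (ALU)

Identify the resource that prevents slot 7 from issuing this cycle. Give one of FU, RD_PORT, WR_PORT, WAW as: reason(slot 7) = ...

reason(slot 7) = RD_PORT

#0 MEM src=r5,r7 dispatched  <A:3 Mu:1 Ld:0 B:1 rd:4 wr:2>
#1 ALU src=r1,r1 dispatched  <A:2 Mu:1 Ld:0 B:1 rd:3 wr:1>
#2 MUL src=r5,r2 dispatched  <A:2 Mu:0 Ld:0 B:1 rd:1 wr:0>
#3 MUL src=r8,r0 held:FU  <A:2 Mu:0 Ld:0 B:1 rd:1 wr:0>
#4 ALU src=r1,r4 held:RD_PORT  <A:2 Mu:0 Ld:0 B:1 rd:1 wr:0>
#5 MEM src=r5,r9 held:FU  <A:2 Mu:0 Ld:0 B:1 rd:1 wr:0>
#6 ALU src=r8,r8 held:WR_PORT  <A:2 Mu:0 Ld:0 B:1 rd:1 wr:0>
#7 ALU src=r9,r7 held:RD_PORT  <A:2 Mu:0 Ld:0 B:1 rd:1 wr:0>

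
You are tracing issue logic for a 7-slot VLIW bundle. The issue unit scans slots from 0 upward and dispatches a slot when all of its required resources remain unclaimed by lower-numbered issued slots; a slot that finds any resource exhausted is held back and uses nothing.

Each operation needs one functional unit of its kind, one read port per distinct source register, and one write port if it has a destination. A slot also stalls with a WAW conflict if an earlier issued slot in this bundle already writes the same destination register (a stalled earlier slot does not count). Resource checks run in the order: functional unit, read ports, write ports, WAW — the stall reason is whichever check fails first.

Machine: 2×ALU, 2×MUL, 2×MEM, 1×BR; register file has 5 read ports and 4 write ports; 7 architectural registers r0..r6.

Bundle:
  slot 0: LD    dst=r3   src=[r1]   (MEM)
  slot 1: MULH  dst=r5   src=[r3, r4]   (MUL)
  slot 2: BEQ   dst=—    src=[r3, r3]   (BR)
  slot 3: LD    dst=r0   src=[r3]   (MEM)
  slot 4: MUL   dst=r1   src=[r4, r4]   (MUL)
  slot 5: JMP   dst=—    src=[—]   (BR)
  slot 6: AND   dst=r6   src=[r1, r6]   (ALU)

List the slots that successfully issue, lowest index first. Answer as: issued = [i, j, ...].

slot 0 (MEM): ISSUE — free A2,Mu2,Ld1,B1 rp4 wp3
slot 1 (MUL): ISSUE — free A2,Mu1,Ld1,B1 rp2 wp2
slot 2 (BR): ISSUE — free A2,Mu1,Ld1,B0 rp1 wp2
slot 3 (MEM): ISSUE — free A2,Mu1,Ld0,B0 rp0 wp1
slot 4 (MUL): stall RD_PORT — free A2,Mu1,Ld0,B0 rp0 wp1
slot 5 (BR): stall FU — free A2,Mu1,Ld0,B0 rp0 wp1
slot 6 (ALU): stall RD_PORT — free A2,Mu1,Ld0,B0 rp0 wp1

issued = [0, 1, 2, 3]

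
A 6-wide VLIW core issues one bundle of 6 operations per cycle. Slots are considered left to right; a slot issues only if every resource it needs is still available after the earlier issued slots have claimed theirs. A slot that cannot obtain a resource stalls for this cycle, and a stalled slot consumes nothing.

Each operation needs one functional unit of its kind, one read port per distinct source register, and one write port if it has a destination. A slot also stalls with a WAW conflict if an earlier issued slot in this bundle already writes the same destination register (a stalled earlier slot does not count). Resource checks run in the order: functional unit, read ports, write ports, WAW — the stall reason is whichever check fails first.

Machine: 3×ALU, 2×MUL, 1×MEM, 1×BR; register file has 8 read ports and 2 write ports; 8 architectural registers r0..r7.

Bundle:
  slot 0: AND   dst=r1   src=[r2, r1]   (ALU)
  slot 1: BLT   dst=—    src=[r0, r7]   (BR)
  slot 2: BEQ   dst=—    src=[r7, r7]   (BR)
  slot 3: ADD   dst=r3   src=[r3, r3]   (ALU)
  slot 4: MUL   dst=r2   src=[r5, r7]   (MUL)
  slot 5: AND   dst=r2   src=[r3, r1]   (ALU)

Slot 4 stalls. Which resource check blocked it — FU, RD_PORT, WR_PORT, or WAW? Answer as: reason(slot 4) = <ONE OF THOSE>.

reason(slot 4) = WR_PORT

[0] ALU needs rd=2 wr=1: ok; after: ALU=2 MUL=2 MEM=1 BR=1, R=6, W=1
[1] BR needs rd=2 wr=0: ok; after: ALU=2 MUL=2 MEM=1 BR=0, R=4, W=1
[2] BR needs rd=1 wr=0: FU; after: ALU=2 MUL=2 MEM=1 BR=0, R=4, W=1
[3] ALU needs rd=1 wr=1: ok; after: ALU=1 MUL=2 MEM=1 BR=0, R=3, W=0
[4] MUL needs rd=2 wr=1: WR_PORT; after: ALU=1 MUL=2 MEM=1 BR=0, R=3, W=0
[5] ALU needs rd=2 wr=1: WR_PORT; after: ALU=1 MUL=2 MEM=1 BR=0, R=3, W=0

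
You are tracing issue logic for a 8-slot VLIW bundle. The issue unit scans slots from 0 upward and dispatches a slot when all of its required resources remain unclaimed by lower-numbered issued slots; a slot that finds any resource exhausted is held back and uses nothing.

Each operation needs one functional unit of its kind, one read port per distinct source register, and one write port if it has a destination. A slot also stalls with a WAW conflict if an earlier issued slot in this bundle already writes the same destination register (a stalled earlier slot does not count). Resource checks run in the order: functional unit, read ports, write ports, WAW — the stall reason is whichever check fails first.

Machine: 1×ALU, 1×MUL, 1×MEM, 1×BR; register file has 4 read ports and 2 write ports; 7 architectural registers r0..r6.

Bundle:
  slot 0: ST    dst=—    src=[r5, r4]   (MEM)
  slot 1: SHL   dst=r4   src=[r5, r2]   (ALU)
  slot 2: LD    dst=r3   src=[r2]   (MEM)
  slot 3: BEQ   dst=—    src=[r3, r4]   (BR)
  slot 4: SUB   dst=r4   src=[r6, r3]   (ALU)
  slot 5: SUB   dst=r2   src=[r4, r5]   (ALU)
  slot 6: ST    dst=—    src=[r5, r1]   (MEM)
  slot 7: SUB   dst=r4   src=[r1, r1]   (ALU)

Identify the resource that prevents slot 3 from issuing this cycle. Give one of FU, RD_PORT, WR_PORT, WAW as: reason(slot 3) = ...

reason(slot 3) = RD_PORT

[0] MEM needs rd=2 wr=0: ok; after: ALU=1 MUL=1 MEM=0 BR=1, R=2, W=2
[1] ALU needs rd=2 wr=1: ok; after: ALU=0 MUL=1 MEM=0 BR=1, R=0, W=1
[2] MEM needs rd=1 wr=1: FU; after: ALU=0 MUL=1 MEM=0 BR=1, R=0, W=1
[3] BR needs rd=2 wr=0: RD_PORT; after: ALU=0 MUL=1 MEM=0 BR=1, R=0, W=1
[4] ALU needs rd=2 wr=1: FU; after: ALU=0 MUL=1 MEM=0 BR=1, R=0, W=1
[5] ALU needs rd=2 wr=1: FU; after: ALU=0 MUL=1 MEM=0 BR=1, R=0, W=1
[6] MEM needs rd=2 wr=0: FU; after: ALU=0 MUL=1 MEM=0 BR=1, R=0, W=1
[7] ALU needs rd=1 wr=1: FU; after: ALU=0 MUL=1 MEM=0 BR=1, R=0, W=1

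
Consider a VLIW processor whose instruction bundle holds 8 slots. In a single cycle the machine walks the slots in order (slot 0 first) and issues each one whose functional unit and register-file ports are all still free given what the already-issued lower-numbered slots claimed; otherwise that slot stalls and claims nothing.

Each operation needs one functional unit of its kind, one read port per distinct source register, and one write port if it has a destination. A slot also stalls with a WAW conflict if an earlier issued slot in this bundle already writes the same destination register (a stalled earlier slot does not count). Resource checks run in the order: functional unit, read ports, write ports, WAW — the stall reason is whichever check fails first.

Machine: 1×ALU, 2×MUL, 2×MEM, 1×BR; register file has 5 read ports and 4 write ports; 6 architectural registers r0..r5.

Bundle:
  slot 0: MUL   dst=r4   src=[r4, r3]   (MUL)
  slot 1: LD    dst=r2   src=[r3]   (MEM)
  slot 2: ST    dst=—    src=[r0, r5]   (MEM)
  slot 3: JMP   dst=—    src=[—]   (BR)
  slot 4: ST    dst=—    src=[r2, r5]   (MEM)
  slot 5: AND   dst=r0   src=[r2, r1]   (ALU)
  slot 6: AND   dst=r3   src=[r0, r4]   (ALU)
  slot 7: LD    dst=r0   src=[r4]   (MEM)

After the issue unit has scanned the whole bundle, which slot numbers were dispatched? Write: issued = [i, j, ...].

issued = [0, 1, 2, 3]

[0] MUL needs rd=2 wr=1: ok; after: ALU=1 MUL=1 MEM=2 BR=1, R=3, W=3
[1] MEM needs rd=1 wr=1: ok; after: ALU=1 MUL=1 MEM=1 BR=1, R=2, W=2
[2] MEM needs rd=2 wr=0: ok; after: ALU=1 MUL=1 MEM=0 BR=1, R=0, W=2
[3] BR needs rd=0 wr=0: ok; after: ALU=1 MUL=1 MEM=0 BR=0, R=0, W=2
[4] MEM needs rd=2 wr=0: FU; after: ALU=1 MUL=1 MEM=0 BR=0, R=0, W=2
[5] ALU needs rd=2 wr=1: RD_PORT; after: ALU=1 MUL=1 MEM=0 BR=0, R=0, W=2
[6] ALU needs rd=2 wr=1: RD_PORT; after: ALU=1 MUL=1 MEM=0 BR=0, R=0, W=2
[7] MEM needs rd=1 wr=1: FU; after: ALU=1 MUL=1 MEM=0 BR=0, R=0, W=2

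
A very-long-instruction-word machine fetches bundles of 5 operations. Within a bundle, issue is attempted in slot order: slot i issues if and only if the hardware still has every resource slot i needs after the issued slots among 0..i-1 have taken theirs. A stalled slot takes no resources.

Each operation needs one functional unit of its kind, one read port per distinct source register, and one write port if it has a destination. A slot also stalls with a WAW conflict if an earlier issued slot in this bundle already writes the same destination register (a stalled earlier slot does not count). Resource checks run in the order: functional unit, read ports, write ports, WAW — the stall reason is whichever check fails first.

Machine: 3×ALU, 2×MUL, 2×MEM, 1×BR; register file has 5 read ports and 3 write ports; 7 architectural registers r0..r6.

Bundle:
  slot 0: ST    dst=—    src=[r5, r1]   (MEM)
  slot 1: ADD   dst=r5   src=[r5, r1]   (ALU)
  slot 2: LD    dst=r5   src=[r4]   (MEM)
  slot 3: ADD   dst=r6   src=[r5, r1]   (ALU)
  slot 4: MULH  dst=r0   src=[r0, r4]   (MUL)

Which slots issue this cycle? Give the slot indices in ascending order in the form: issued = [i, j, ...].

issued = [0, 1]

#0 MEM src=r5,r1 dispatched  <A:3 Mu:2 Ld:1 B:1 rd:3 wr:3>
#1 ALU src=r5,r1 dispatched  <A:2 Mu:2 Ld:1 B:1 rd:1 wr:2>
#2 MEM src=r4 held:WAW  <A:2 Mu:2 Ld:1 B:1 rd:1 wr:2>
#3 ALU src=r5,r1 held:RD_PORT  <A:2 Mu:2 Ld:1 B:1 rd:1 wr:2>
#4 MUL src=r0,r4 held:RD_PORT  <A:2 Mu:2 Ld:1 B:1 rd:1 wr:2>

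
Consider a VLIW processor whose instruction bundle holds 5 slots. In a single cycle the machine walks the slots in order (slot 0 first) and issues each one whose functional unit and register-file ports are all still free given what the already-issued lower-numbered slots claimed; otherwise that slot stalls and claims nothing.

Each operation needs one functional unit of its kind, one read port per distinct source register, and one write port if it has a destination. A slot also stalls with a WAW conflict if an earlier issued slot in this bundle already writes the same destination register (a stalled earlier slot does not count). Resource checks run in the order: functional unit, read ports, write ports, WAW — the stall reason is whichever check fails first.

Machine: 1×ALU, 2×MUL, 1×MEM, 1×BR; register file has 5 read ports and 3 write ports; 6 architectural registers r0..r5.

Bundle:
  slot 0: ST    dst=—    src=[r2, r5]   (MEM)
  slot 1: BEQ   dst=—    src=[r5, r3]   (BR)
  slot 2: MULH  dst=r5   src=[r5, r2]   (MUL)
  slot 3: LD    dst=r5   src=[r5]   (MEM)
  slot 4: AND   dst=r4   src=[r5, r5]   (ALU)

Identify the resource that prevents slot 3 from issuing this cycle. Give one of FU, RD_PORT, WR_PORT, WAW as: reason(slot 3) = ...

  0. MEM ⇒ go  {1A/2Mu/0Ld/1B | 3r 3w}
  1. BR ⇒ go  {1A/2Mu/0Ld/0B | 1r 3w}
  2. MUL→r5 ⇒ no(RD_PORT)  {1A/2Mu/0Ld/0B | 1r 3w}
  3. MEM→r5 ⇒ no(FU)  {1A/2Mu/0Ld/0B | 1r 3w}
  4. ALU→r4 ⇒ go  {0A/2Mu/0Ld/0B | 0r 2w}

reason(slot 3) = FU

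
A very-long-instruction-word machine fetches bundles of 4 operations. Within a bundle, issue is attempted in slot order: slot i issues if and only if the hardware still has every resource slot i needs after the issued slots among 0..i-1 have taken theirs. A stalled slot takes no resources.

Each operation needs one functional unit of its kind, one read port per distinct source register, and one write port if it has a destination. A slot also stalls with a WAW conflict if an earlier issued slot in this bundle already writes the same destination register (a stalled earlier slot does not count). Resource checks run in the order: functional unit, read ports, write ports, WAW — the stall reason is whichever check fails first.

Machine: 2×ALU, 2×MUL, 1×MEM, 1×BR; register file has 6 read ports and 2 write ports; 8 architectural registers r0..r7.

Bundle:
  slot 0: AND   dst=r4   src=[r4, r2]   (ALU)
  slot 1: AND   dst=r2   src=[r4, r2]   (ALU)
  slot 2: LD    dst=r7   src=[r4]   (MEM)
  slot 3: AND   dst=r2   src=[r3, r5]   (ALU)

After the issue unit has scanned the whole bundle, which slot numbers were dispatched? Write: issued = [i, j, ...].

issued = [0, 1]

(0) want 1×ALU +2rd +1wr — yes → AL1|MU2|ME1|BR1|rd4|wr1
(1) want 1×ALU +2rd +1wr — yes → AL0|MU2|ME1|BR1|rd2|wr0
(2) want 1×MEM +1rd +1wr — WR_PORT → AL0|MU2|ME1|BR1|rd2|wr0
(3) want 1×ALU +2rd +1wr — FU → AL0|MU2|ME1|BR1|rd2|wr0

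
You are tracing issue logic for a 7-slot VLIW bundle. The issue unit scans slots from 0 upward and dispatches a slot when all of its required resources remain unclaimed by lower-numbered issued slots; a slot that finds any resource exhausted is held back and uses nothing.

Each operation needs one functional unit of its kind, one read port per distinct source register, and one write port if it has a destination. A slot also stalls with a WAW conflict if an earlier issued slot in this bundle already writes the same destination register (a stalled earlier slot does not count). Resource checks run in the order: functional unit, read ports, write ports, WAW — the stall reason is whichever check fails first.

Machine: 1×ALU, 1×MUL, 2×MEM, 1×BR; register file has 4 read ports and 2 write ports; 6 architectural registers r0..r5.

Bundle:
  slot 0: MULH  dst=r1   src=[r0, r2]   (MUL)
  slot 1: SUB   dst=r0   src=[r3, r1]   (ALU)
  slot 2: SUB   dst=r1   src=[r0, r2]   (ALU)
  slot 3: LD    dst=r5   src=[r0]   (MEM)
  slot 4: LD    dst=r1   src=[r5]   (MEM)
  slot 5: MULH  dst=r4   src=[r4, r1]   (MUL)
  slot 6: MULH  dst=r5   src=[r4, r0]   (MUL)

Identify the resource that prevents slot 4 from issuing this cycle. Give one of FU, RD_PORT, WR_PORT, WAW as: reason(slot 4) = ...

#0 MUL src=r0,r2 dispatched  <A:1 Mu:0 Ld:2 B:1 rd:2 wr:1>
#1 ALU src=r3,r1 dispatched  <A:0 Mu:0 Ld:2 B:1 rd:0 wr:0>
#2 ALU src=r0,r2 held:FU  <A:0 Mu:0 Ld:2 B:1 rd:0 wr:0>
#3 MEM src=r0 held:RD_PORT  <A:0 Mu:0 Ld:2 B:1 rd:0 wr:0>
#4 MEM src=r5 held:RD_PORT  <A:0 Mu:0 Ld:2 B:1 rd:0 wr:0>
#5 MUL src=r4,r1 held:FU  <A:0 Mu:0 Ld:2 B:1 rd:0 wr:0>
#6 MUL src=r4,r0 held:FU  <A:0 Mu:0 Ld:2 B:1 rd:0 wr:0>

reason(slot 4) = RD_PORT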